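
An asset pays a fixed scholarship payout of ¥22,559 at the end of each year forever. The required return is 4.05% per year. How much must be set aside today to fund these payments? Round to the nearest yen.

Periodic rate r = 0.0405 per year.
Level perpetuity: PV = PMT / r = 22,559 / (0.0405) = ¥557,012.

¥557,012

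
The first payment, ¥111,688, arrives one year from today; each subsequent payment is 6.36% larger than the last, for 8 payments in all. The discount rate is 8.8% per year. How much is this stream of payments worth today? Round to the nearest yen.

¥759,586

Periodic rate r = 0.088 per year.
Growing ordinary annuity: PV = PMT₁ × [1 − ((1+g)/(1+r))^n] / (r − g) = 111,688 × [1 − ((1+0.0636)/(1+r))^8] / (r − 0.0636) = ¥759,586.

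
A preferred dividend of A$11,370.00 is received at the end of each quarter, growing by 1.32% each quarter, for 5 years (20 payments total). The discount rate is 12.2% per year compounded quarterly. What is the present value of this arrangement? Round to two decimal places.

A$188,781.02

Periodic rate r = 0.122/4 per quarter; n is counted in quarters.
Growing ordinary annuity: PV = PMT₁ × [1 − ((1+g)/(1+r))^n] / (r − g) = 11,370 × [1 − ((1+0.0132)/(1+r))^20] / (r − 0.0132) = A$188,781.02.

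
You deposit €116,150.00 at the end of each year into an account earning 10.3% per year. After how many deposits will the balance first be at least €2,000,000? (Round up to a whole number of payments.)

11 payments

Periodic rate r = 0.103 per year.
Ordinary annuity FV: 2,000,000 = 116,150 × [((1+r)^n − 1)/r].
(1+r)^n = 1 + 2,000,000 × r / 116,150, so n = ln(1 + 2,000,000·r/116,150) / ln(1+r) = 10.41.
Round up to a whole number of payments: n = 11.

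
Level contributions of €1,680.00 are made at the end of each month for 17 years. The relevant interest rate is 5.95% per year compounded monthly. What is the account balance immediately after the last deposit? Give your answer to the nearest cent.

This is an ordinary annuity: 204 deposits of €1,680.00 at the end of each month.
Periodic rate r = 0.0595/12 per month; n is counted in months.
FV = PMT × [((1+r)^n − 1)/r] = 1,680 × [(1+r)^204 − 1] / r = €590,521.43

€590,521.43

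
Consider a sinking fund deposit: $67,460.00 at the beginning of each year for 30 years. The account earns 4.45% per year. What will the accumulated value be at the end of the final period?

This is an annuity due: 30 deposits of $67,460.00 at the beginning of each year.
Periodic rate r = 0.0445 per year.
FV = PMT × [((1+r)^n − 1)/r] × (1+r) = 67,460 × [(1+r)^30 − 1] / r × (1+r) = $4,262,440.76

$4,262,440.76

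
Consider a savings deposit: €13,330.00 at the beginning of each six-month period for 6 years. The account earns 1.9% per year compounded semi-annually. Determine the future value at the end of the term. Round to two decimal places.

€170,189.91

This is an annuity due: 12 deposits of €13,330.00 at the beginning of each six-month period.
Periodic rate r = 0.019/2 per half-year; n is counted in half-years.
FV = PMT × [((1+r)^n − 1)/r] × (1+r) = 13,330 × [(1+r)^12 − 1] / r × (1+r) = €170,189.91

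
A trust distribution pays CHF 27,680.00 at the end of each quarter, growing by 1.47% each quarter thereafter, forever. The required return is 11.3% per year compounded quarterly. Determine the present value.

Periodic rate r = 0.113/4 per quarter.
Growing perpetuity (Gordon): PV = PMT₁ / (r − g) = 27,680 / (r − 0.0147) = CHF 2,042,804.43.

CHF 2,042,804.43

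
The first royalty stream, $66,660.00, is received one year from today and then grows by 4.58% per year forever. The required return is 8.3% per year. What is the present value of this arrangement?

$1,791,935.48

Periodic rate r = 0.083 per year.
Growing perpetuity (Gordon): PV = PMT₁ / (r − g) = 66,660 / (r − 0.0458) = $1,791,935.48.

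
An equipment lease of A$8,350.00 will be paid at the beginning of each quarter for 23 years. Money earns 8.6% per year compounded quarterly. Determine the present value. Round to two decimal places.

A$340,674.59

This is an annuity due: 92 payments of A$8,350.00 at the beginning of each quarter.
Periodic rate r = 0.086/4 per quarter; n is counted in quarters.
PV = PMT × [(1 − (1+r)^−n)/r] × (1+r) = 8,350 × [1 − (1+r)^−92] / r × (1+r) = A$340,674.59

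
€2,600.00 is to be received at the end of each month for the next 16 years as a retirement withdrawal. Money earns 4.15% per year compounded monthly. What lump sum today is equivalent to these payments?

€364,342.25

This is an ordinary annuity: 192 payments of €2,600.00 at the end of each month.
Periodic rate r = 0.0415/12 per month; n is counted in months.
PV = PMT × [(1 − (1+r)^−n)/r] = 2,600 × [1 − (1+r)^−192] / r = €364,342.25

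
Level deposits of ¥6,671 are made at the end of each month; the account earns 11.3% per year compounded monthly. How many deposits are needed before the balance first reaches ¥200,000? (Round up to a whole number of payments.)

27 payments

Periodic rate r = 0.113/12 per month; n is counted in months.
Ordinary annuity FV: 200,000 = 6,671 × [((1+r)^n − 1)/r].
(1+r)^n = 1 + 200,000 × r / 6,671, so n = ln(1 + 200,000·r/6,671) / ln(1+r) = 26.53.
Round up to a whole number of payments: n = 27.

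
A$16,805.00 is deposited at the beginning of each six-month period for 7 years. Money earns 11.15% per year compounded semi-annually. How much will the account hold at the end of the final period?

A$361,918.31

This is an annuity due: 14 deposits of A$16,805.00 at the beginning of each six-month period.
Periodic rate r = 0.1115/2 per half-year; n is counted in half-years.
FV = PMT × [((1+r)^n − 1)/r] × (1+r) = 16,805 × [(1+r)^14 − 1] / r × (1+r) = A$361,918.31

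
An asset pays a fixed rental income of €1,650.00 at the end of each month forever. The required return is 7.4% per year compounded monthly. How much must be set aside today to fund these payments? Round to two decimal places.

Periodic rate r = 0.074/12 per month.
Level perpetuity: PV = PMT / r = 1,650 / (0.074/12) = €267,567.57.

€267,567.57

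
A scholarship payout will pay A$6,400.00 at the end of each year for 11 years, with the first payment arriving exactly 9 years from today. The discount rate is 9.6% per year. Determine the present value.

A$20,338.46

Ordinary annuity of 11 payments, first payment at period 9.
Periodic rate r = 0.096 per year.
The ordinary-annuity PV formula values the stream one period before the first payment (period 8); discount that back 8 periods:
PV₀ = 6,400 × [1 − (1+r)^−11] / r × (1+r)^−8 = A$20,338.46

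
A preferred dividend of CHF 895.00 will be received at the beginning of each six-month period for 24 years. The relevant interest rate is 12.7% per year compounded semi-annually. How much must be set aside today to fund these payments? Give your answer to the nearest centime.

This is an annuity due: 48 payments of CHF 895.00 at the beginning of each six-month period.
Periodic rate r = 0.127/2 per half-year; n is counted in half-years.
PV = PMT × [(1 − (1+r)^−n)/r] × (1+r) = 895 × [1 − (1+r)^−48] / r × (1+r) = CHF 14,208.96

CHF 14,208.96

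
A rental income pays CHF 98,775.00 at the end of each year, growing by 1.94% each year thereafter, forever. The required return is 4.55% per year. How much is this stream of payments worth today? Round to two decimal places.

CHF 3,784,482.76

Periodic rate r = 0.0455 per year.
Growing perpetuity (Gordon): PV = PMT₁ / (r − g) = 98,775 / (r − 0.0194) = CHF 3,784,482.76.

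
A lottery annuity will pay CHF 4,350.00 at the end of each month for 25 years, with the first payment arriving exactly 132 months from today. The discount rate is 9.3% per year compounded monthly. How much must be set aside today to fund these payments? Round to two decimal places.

CHF 184,016.46

Ordinary annuity of 300 payments, first payment at period 132.
Periodic rate r = 0.093/12 per month; n is counted in months.
The ordinary-annuity PV formula values the stream one period before the first payment (period 131); discount that back 131 periods:
PV₀ = 4,350 × [1 − (1+r)^−300] / r × (1+r)^−131 = CHF 184,016.46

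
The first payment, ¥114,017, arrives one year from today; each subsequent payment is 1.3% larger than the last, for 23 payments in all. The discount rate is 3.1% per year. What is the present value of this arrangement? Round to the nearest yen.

Periodic rate r = 0.031 per year.
Growing ordinary annuity: PV = PMT₁ × [1 − ((1+g)/(1+r))^n] / (r − g) = 114,017 × [1 − ((1+0.013)/(1+r))^23] / (r − 0.013) = ¥2,109,878.

¥2,109,878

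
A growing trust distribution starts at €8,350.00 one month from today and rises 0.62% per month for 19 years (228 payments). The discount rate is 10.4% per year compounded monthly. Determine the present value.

Periodic rate r = 0.104/12 per month; n is counted in months.
Growing ordinary annuity: PV = PMT₁ × [1 − ((1+g)/(1+r))^n] / (r − g) = 8,350 × [1 − ((1+0.0062)/(1+r))^228] / (r − 0.0062) = €1,448,129.66.

€1,448,129.66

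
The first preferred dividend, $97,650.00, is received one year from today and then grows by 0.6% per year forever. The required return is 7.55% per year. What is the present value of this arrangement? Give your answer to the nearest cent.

$1,405,035.97

Periodic rate r = 0.0755 per year.
Growing perpetuity (Gordon): PV = PMT₁ / (r − g) = 97,650 / (r − 0.006) = $1,405,035.97.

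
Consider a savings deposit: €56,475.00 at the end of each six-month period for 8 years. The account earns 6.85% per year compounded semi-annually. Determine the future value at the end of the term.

This is an ordinary annuity: 16 deposits of €56,475.00 at the end of each six-month period.
Periodic rate r = 0.0685/2 per half-year; n is counted in half-years.
FV = PMT × [((1+r)^n − 1)/r] = 56,475 × [(1+r)^16 − 1] / r = €1,177,302.99

€1,177,302.99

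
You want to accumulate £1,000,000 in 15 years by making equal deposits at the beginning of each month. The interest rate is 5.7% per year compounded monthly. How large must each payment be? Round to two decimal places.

Level annuity due; solve FV = PMT × [((1+r)^n − 1)/r] × (1+r) for PMT.
Periodic rate r = 0.057/12 per month; n is counted in months.
With n = 180: PMT = 1,000,000 / ([((1+r)^n − 1)/r] × (1+r)) = £3,510.68

£3,510.68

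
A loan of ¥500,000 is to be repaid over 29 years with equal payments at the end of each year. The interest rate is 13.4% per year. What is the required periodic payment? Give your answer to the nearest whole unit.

Level ordinary annuity; solve PV = PMT × [(1 − (1+r)^−n)/r] for PMT.
Periodic rate r = 0.134 per year.
With n = 29: PMT = 500,000 / ([(1 − (1+r)^−n)/r]) = ¥68,794

¥68,794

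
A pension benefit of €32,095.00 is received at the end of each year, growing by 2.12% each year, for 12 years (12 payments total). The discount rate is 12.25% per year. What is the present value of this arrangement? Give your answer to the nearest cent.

Periodic rate r = 0.1225 per year.
Growing ordinary annuity: PV = PMT₁ × [1 − ((1+g)/(1+r))^n] / (r − g) = 32,095 × [1 − ((1+0.0212)/(1+r))^12] / (r − 0.0212) = €214,990.49.

€214,990.49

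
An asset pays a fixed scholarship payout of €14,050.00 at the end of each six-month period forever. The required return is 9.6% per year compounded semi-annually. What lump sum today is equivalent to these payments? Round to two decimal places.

Periodic rate r = 0.096/2 per half-year.
Level perpetuity: PV = PMT / r = 14,050 / (0.096/2) = €292,708.33.

€292,708.33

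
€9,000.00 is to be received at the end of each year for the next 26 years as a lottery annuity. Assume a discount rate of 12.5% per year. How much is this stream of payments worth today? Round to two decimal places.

€68,632.04

This is an ordinary annuity: 26 payments of €9,000.00 at the end of each year.
Periodic rate r = 0.125 per year.
PV = PMT × [(1 − (1+r)^−n)/r] = 9,000 × [1 − (1+r)^−26] / r = €68,632.04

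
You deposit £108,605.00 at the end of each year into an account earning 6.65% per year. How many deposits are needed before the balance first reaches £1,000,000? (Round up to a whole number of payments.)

8 payments

Periodic rate r = 0.0665 per year.
Ordinary annuity FV: 1,000,000 = 108,605 × [((1+r)^n − 1)/r].
(1+r)^n = 1 + 1,000,000 × r / 108,605, so n = ln(1 + 1,000,000·r/108,605) / ln(1+r) = 7.42.
Round up to a whole number of payments: n = 8.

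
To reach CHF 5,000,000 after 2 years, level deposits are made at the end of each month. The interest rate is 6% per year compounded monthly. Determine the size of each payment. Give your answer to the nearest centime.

CHF 196,603.05

Level ordinary annuity; solve FV = PMT × [((1+r)^n − 1)/r] for PMT.
Periodic rate r = 0.06/12 per month; n is counted in months.
With n = 24: PMT = 5,000,000 / ([((1+r)^n − 1)/r]) = CHF 196,603.05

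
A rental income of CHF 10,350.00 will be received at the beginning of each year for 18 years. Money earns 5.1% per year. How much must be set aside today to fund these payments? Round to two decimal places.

This is an annuity due: 18 payments of CHF 10,350.00 at the beginning of each year.
Periodic rate r = 0.051 per year.
PV = PMT × [(1 − (1+r)^−n)/r] × (1+r) = 10,350 × [1 − (1+r)^−18] / r × (1+r) = CHF 126,169.95

CHF 126,169.95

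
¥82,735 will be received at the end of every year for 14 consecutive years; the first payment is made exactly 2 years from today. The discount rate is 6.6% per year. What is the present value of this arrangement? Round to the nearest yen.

¥695,344

Ordinary annuity of 14 payments, first payment at period 2.
Periodic rate r = 0.066 per year.
The ordinary-annuity PV formula values the stream one period before the first payment (period 1); discount that back 1 periods:
PV₀ = 82,735 × [1 − (1+r)^−14] / r × (1+r)^−1 = ¥695,344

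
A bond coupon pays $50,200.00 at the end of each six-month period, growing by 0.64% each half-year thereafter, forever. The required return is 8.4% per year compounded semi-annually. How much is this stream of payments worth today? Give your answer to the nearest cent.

Periodic rate r = 0.084/2 per half-year.
Growing perpetuity (Gordon): PV = PMT₁ / (r − g) = 50,200 / (r − 0.0064) = $1,410,112.36.

$1,410,112.36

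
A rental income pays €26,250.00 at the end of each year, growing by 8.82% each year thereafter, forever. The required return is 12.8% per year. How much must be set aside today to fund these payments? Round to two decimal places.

€659,547.74

Periodic rate r = 0.128 per year.
Growing perpetuity (Gordon): PV = PMT₁ / (r − g) = 26,250 / (r − 0.0882) = €659,547.74.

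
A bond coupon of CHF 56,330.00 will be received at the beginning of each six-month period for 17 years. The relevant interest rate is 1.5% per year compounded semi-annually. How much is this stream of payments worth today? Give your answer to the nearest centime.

CHF 1,697,624.08

This is an annuity due: 34 payments of CHF 56,330.00 at the beginning of each six-month period.
Periodic rate r = 0.015/2 per half-year; n is counted in half-years.
PV = PMT × [(1 − (1+r)^−n)/r] × (1+r) = 56,330 × [1 − (1+r)^−34] / r × (1+r) = CHF 1,697,624.08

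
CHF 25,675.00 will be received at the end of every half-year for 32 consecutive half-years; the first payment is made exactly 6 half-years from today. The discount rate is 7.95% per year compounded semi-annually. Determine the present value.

Ordinary annuity of 32 payments, first payment at period 6.
Periodic rate r = 0.0795/2 per half-year; n is counted in half-years.
The ordinary-annuity PV formula values the stream one period before the first payment (period 5); discount that back 5 periods:
PV₀ = 25,675 × [1 − (1+r)^−32] / r × (1+r)^−5 = CHF 378,843.78

CHF 378,843.78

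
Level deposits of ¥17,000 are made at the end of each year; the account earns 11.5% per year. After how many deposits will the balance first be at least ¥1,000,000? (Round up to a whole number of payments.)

19 payments

Periodic rate r = 0.115 per year.
Ordinary annuity FV: 1,000,000 = 17,000 × [((1+r)^n − 1)/r].
(1+r)^n = 1 + 1,000,000 × r / 17,000, so n = ln(1 + 1,000,000·r/17,000) / ln(1+r) = 18.83.
Round up to a whole number of payments: n = 19.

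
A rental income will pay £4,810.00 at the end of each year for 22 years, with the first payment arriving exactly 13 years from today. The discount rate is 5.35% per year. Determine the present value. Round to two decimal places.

£32,820.22

Ordinary annuity of 22 payments, first payment at period 13.
Periodic rate r = 0.0535 per year.
The ordinary-annuity PV formula values the stream one period before the first payment (period 12); discount that back 12 periods:
PV₀ = 4,810 × [1 − (1+r)^−22] / r × (1+r)^−12 = £32,820.22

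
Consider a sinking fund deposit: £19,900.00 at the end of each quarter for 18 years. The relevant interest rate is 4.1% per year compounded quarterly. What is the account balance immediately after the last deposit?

This is an ordinary annuity: 72 deposits of £19,900.00 at the end of each quarter.
Periodic rate r = 0.041/4 per quarter; n is counted in quarters.
FV = PMT × [((1+r)^n − 1)/r] = 19,900 × [(1+r)^72 − 1] / r = £2,104,361.34

£2,104,361.34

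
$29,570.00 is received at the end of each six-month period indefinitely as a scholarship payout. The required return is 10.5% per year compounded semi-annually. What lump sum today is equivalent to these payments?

Periodic rate r = 0.105/2 per half-year.
Level perpetuity: PV = PMT / r = 29,570 / (0.105/2) = $563,238.10.

$563,238.10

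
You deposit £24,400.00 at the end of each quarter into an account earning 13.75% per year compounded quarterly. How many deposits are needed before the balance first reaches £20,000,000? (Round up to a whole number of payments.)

100 payments

Periodic rate r = 0.1375/4 per quarter; n is counted in quarters.
Ordinary annuity FV: 20,000,000 = 24,400 × [((1+r)^n − 1)/r].
(1+r)^n = 1 + 20,000,000 × r / 24,400, so n = ln(1 + 20,000,000·r/24,400) / ln(1+r) = 99.81.
Round up to a whole number of payments: n = 100.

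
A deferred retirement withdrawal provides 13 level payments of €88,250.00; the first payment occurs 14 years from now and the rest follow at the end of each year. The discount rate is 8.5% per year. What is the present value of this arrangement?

Ordinary annuity of 13 payments, first payment at period 14.
Periodic rate r = 0.085 per year.
The ordinary-annuity PV formula values the stream one period before the first payment (period 13); discount that back 13 periods:
PV₀ = 88,250 × [1 − (1+r)^−13] / r × (1+r)^−13 = €235,021.93

€235,021.93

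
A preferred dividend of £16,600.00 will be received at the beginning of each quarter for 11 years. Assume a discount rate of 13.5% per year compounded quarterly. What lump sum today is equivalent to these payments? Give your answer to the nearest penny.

£390,428.80

This is an annuity due: 44 payments of £16,600.00 at the beginning of each quarter.
Periodic rate r = 0.135/4 per quarter; n is counted in quarters.
PV = PMT × [(1 − (1+r)^−n)/r] × (1+r) = 16,600 × [1 − (1+r)^−44] / r × (1+r) = £390,428.80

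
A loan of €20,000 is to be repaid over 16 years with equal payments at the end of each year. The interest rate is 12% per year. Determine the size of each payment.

€2,867.80

Level ordinary annuity; solve PV = PMT × [(1 − (1+r)^−n)/r] for PMT.
Periodic rate r = 0.12 per year.
With n = 16: PMT = 20,000 / ([(1 − (1+r)^−n)/r]) = €2,867.80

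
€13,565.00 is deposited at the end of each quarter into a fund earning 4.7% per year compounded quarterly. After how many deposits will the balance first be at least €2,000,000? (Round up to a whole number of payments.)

87 payments

Periodic rate r = 0.047/4 per quarter; n is counted in quarters.
Ordinary annuity FV: 2,000,000 = 13,565 × [((1+r)^n − 1)/r].
(1+r)^n = 1 + 2,000,000 × r / 13,565, so n = ln(1 + 2,000,000·r/13,565) / ln(1+r) = 86.05.
Round up to a whole number of payments: n = 87.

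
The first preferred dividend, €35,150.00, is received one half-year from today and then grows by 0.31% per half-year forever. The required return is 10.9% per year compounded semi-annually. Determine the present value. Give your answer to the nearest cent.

€683,852.14

Periodic rate r = 0.109/2 per half-year.
Growing perpetuity (Gordon): PV = PMT₁ / (r − g) = 35,150 / (r − 0.0031) = €683,852.14.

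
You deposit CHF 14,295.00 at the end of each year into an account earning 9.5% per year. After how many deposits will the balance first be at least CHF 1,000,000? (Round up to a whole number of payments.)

23 payments

Periodic rate r = 0.095 per year.
Ordinary annuity FV: 1,000,000 = 14,295 × [((1+r)^n − 1)/r].
(1+r)^n = 1 + 1,000,000 × r / 14,295, so n = ln(1 + 1,000,000·r/14,295) / ln(1+r) = 22.41.
Round up to a whole number of payments: n = 23.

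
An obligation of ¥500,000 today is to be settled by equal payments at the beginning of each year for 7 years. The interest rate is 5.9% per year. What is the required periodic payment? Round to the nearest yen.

Level annuity due; solve PV = PMT × [(1 − (1+r)^−n)/r] × (1+r) for PMT.
Periodic rate r = 0.059 per year.
With n = 7: PMT = 500,000 / ([(1 − (1+r)^−n)/r] × (1+r)) = ¥84,277

¥84,277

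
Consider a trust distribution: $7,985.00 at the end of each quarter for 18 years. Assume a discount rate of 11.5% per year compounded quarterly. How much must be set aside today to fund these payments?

$241,654.02

This is an ordinary annuity: 72 payments of $7,985.00 at the end of each quarter.
Periodic rate r = 0.115/4 per quarter; n is counted in quarters.
PV = PMT × [(1 − (1+r)^−n)/r] = 7,985 × [1 − (1+r)^−72] / r = $241,654.02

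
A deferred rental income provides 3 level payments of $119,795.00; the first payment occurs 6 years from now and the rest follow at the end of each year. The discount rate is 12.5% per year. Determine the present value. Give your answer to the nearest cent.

$158,306.33

Ordinary annuity of 3 payments, first payment at period 6.
Periodic rate r = 0.125 per year.
The ordinary-annuity PV formula values the stream one period before the first payment (period 5); discount that back 5 periods:
PV₀ = 119,795 × [1 − (1+r)^−3] / r × (1+r)^−5 = $158,306.33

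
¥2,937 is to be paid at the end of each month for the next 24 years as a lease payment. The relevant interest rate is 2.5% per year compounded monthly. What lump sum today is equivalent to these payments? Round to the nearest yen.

This is an ordinary annuity: 288 payments of ¥2,937 at the end of each month.
Periodic rate r = 0.025/12 per month; n is counted in months.
PV = PMT × [(1 − (1+r)^−n)/r] = 2,937 × [1 − (1+r)^−288] / r = ¥635,584

¥635,584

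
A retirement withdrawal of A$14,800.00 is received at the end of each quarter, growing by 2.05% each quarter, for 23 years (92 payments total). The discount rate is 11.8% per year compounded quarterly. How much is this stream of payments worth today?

Periodic rate r = 0.118/4 per quarter; n is counted in quarters.
Growing ordinary annuity: PV = PMT₁ × [1 − ((1+g)/(1+r))^n] / (r − g) = 14,800 × [1 − ((1+0.0205)/(1+r))^92] / (r − 0.0205) = A$911,296.28.

A$911,296.28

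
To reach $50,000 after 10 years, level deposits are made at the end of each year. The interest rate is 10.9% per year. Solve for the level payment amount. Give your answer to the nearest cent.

Level ordinary annuity; solve FV = PMT × [((1+r)^n − 1)/r] for PMT.
Periodic rate r = 0.109 per year.
With n = 10: PMT = 50,000 / ([((1+r)^n − 1)/r]) = $3,004.50

$3,004.50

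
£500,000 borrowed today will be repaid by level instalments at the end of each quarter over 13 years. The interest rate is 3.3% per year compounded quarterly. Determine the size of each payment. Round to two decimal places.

£11,863.91

Level ordinary annuity; solve PV = PMT × [(1 − (1+r)^−n)/r] for PMT.
Periodic rate r = 0.033/4 per quarter; n is counted in quarters.
With n = 52: PMT = 500,000 / ([(1 − (1+r)^−n)/r]) = £11,863.91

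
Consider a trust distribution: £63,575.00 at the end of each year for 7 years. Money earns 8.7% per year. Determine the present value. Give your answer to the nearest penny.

This is an ordinary annuity: 7 payments of £63,575.00 at the end of each year.
Periodic rate r = 0.087 per year.
PV = PMT × [(1 − (1+r)^−n)/r] = 63,575 × [1 − (1+r)^−7] / r = £323,216.45

£323,216.45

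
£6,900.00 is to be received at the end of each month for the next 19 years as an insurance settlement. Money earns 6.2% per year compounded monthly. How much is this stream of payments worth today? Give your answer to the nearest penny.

This is an ordinary annuity: 228 payments of £6,900.00 at the end of each month.
Periodic rate r = 0.062/12 per month; n is counted in months.
PV = PMT × [(1 − (1+r)^−n)/r] = 6,900 × [1 − (1+r)^−228] / r = £923,047.61

£923,047.61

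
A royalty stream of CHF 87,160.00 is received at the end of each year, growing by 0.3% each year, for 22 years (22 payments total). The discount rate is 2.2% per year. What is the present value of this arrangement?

CHF 1,551,629.35

Periodic rate r = 0.022 per year.
Growing ordinary annuity: PV = PMT₁ × [1 − ((1+g)/(1+r))^n] / (r − g) = 87,160 × [1 − ((1+0.003)/(1+r))^22] / (r − 0.003) = CHF 1,551,629.35.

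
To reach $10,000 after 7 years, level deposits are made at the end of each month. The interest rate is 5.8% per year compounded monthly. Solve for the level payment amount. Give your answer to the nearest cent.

$96.80

Level ordinary annuity; solve FV = PMT × [((1+r)^n − 1)/r] for PMT.
Periodic rate r = 0.058/12 per month; n is counted in months.
With n = 84: PMT = 10,000 / ([((1+r)^n − 1)/r]) = $96.80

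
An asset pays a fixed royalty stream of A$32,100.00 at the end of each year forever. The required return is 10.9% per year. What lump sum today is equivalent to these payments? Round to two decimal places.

Periodic rate r = 0.109 per year.
Level perpetuity: PV = PMT / r = 32,100 / (0.109) = A$294,495.41.

A$294,495.41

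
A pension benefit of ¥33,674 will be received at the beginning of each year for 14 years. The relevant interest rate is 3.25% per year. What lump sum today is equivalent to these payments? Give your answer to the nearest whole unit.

¥386,136

This is an annuity due: 14 payments of ¥33,674 at the beginning of each year.
Periodic rate r = 0.0325 per year.
PV = PMT × [(1 − (1+r)^−n)/r] × (1+r) = 33,674 × [1 − (1+r)^−14] / r × (1+r) = ¥386,136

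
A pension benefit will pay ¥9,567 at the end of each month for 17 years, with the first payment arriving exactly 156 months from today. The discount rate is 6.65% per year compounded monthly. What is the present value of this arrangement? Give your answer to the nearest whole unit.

¥495,618

Ordinary annuity of 204 payments, first payment at period 156.
Periodic rate r = 0.0665/12 per month; n is counted in months.
The ordinary-annuity PV formula values the stream one period before the first payment (period 155); discount that back 155 periods:
PV₀ = 9,567 × [1 − (1+r)^−204] / r × (1+r)^−155 = ¥495,618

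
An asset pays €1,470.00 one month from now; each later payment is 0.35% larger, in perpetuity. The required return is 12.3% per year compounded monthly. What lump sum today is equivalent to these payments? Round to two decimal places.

Periodic rate r = 0.123/12 per month.
Growing perpetuity (Gordon): PV = PMT₁ / (r − g) = 1,470 / (r − 0.0035) = €217,777.78.

€217,777.78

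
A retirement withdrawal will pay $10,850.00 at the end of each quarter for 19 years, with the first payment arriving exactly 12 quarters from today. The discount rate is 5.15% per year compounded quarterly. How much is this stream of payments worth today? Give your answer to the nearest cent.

$455,195.89

Ordinary annuity of 76 payments, first payment at period 12.
Periodic rate r = 0.0515/4 per quarter; n is counted in quarters.
The ordinary-annuity PV formula values the stream one period before the first payment (period 11); discount that back 11 periods:
PV₀ = 10,850 × [1 − (1+r)^−76] / r × (1+r)^−11 = $455,195.89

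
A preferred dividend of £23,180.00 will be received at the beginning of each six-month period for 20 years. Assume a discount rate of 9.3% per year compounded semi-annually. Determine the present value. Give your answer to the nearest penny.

£436,984.96

This is an annuity due: 40 payments of £23,180.00 at the beginning of each six-month period.
Periodic rate r = 0.093/2 per half-year; n is counted in half-years.
PV = PMT × [(1 − (1+r)^−n)/r] × (1+r) = 23,180 × [1 − (1+r)^−40] / r × (1+r) = £436,984.96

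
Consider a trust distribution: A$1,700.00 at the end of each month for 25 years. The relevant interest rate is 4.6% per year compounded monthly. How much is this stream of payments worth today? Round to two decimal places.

A$302,747.67

This is an ordinary annuity: 300 payments of A$1,700.00 at the end of each month.
Periodic rate r = 0.046/12 per month; n is counted in months.
PV = PMT × [(1 − (1+r)^−n)/r] = 1,700 × [1 − (1+r)^−300] / r = A$302,747.67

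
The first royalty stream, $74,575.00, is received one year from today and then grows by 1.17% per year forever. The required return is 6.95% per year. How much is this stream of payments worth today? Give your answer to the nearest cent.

$1,290,224.91

Periodic rate r = 0.0695 per year.
Growing perpetuity (Gordon): PV = PMT₁ / (r − g) = 74,575 / (r − 0.0117) = $1,290,224.91.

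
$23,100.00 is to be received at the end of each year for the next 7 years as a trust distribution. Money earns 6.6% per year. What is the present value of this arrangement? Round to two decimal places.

$126,247.65

This is an ordinary annuity: 7 payments of $23,100.00 at the end of each year.
Periodic rate r = 0.066 per year.
PV = PMT × [(1 − (1+r)^−n)/r] = 23,100 × [1 − (1+r)^−7] / r = $126,247.65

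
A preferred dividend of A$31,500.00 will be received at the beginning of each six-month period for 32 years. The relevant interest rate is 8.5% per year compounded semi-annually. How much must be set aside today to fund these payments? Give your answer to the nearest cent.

A$718,833.43

This is an annuity due: 64 payments of A$31,500.00 at the beginning of each six-month period.
Periodic rate r = 0.085/2 per half-year; n is counted in half-years.
PV = PMT × [(1 − (1+r)^−n)/r] × (1+r) = 31,500 × [1 − (1+r)^−64] / r × (1+r) = A$718,833.43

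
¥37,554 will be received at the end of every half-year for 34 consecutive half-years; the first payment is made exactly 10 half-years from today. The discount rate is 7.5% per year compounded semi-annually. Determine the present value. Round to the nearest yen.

¥513,351

Ordinary annuity of 34 payments, first payment at period 10.
Periodic rate r = 0.075/2 per half-year; n is counted in half-years.
The ordinary-annuity PV formula values the stream one period before the first payment (period 9); discount that back 9 periods:
PV₀ = 37,554 × [1 − (1+r)^−34] / r × (1+r)^−9 = ¥513,351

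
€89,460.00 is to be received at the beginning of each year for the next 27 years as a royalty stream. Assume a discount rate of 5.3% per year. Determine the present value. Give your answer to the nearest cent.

€1,336,611.13

This is an annuity due: 27 payments of €89,460.00 at the beginning of each year.
Periodic rate r = 0.053 per year.
PV = PMT × [(1 − (1+r)^−n)/r] × (1+r) = 89,460 × [1 − (1+r)^−27] / r × (1+r) = €1,336,611.13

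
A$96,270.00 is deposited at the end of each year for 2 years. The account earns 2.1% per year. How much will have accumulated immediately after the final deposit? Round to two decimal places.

A$194,561.67

This is an ordinary annuity: 2 deposits of A$96,270.00 at the end of each year.
Periodic rate r = 0.021 per year.
FV = PMT × [((1+r)^n − 1)/r] = 96,270 × [(1+r)^2 − 1] / r = A$194,561.67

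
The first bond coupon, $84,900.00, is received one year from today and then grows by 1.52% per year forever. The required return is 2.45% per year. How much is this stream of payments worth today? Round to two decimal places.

Periodic rate r = 0.0245 per year.
Growing perpetuity (Gordon): PV = PMT₁ / (r − g) = 84,900 / (r − 0.0152) = $9,129,032.26.

$9,129,032.26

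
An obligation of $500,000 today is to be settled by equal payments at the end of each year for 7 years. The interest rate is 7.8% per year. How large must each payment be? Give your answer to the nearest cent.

$95,380.29

Level ordinary annuity; solve PV = PMT × [(1 − (1+r)^−n)/r] for PMT.
Periodic rate r = 0.078 per year.
With n = 7: PMT = 500,000 / ([(1 − (1+r)^−n)/r]) = $95,380.29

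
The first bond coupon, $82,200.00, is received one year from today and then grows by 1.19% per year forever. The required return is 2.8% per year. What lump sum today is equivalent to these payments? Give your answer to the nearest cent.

$5,105,590.06

Periodic rate r = 0.028 per year.
Growing perpetuity (Gordon): PV = PMT₁ / (r − g) = 82,200 / (r − 0.0119) = $5,105,590.06.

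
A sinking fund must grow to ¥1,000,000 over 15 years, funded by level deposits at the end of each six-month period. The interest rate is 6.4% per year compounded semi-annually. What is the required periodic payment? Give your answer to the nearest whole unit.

¥20,347

Level ordinary annuity; solve FV = PMT × [((1+r)^n − 1)/r] for PMT.
Periodic rate r = 0.064/2 per half-year; n is counted in half-years.
With n = 30: PMT = 1,000,000 / ([((1+r)^n − 1)/r]) = ¥20,347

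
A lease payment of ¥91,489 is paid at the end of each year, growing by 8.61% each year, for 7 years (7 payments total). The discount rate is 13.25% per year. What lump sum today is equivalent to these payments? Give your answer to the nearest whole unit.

¥500,544

Periodic rate r = 0.1325 per year.
Growing ordinary annuity: PV = PMT₁ × [1 − ((1+g)/(1+r))^n] / (r − g) = 91,489 × [1 − ((1+0.0861)/(1+r))^7] / (r − 0.0861) = ¥500,544.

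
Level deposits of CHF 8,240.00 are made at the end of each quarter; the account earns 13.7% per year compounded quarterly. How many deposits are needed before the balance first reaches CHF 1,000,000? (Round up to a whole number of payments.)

Periodic rate r = 0.137/4 per quarter; n is counted in quarters.
Ordinary annuity FV: 1,000,000 = 8,240 × [((1+r)^n − 1)/r].
(1+r)^n = 1 + 1,000,000 × r / 8,240, so n = ln(1 + 1,000,000·r/8,240) / ln(1+r) = 48.71.
Round up to a whole number of payments: n = 49.

49 payments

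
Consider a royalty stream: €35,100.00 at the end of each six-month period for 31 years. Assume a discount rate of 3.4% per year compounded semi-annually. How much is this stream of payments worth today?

This is an ordinary annuity: 62 payments of €35,100.00 at the end of each six-month period.
Periodic rate r = 0.034/2 per half-year; n is counted in half-years.
PV = PMT × [(1 − (1+r)^−n)/r] = 35,100 × [1 − (1+r)^−62] / r = €1,338,668.28

€1,338,668.28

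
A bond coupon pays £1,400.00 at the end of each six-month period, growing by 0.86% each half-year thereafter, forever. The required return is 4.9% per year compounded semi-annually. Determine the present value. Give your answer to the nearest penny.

Periodic rate r = 0.049/2 per half-year.
Growing perpetuity (Gordon): PV = PMT₁ / (r − g) = 1,400 / (r − 0.0086) = £88,050.31.

£88,050.31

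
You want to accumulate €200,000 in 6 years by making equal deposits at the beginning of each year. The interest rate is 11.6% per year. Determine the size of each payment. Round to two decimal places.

Level annuity due; solve FV = PMT × [((1+r)^n − 1)/r] × (1+r) for PMT.
Periodic rate r = 0.116 per year.
With n = 6: PMT = 200,000 / ([((1+r)^n − 1)/r] × (1+r)) = €22,307.63

€22,307.63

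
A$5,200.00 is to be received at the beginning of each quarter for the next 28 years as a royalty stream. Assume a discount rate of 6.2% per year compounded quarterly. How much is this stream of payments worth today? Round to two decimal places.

This is an annuity due: 112 payments of A$5,200.00 at the beginning of each quarter.
Periodic rate r = 0.062/4 per quarter; n is counted in quarters.
PV = PMT × [(1 − (1+r)^−n)/r] × (1+r) = 5,200 × [1 − (1+r)^−112] / r × (1+r) = A$279,842.41

A$279,842.41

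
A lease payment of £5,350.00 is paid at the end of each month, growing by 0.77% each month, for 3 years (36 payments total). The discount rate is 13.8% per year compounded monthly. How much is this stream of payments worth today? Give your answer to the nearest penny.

£178,408.82

Periodic rate r = 0.138/12 per month; n is counted in months.
Growing ordinary annuity: PV = PMT₁ × [1 − ((1+g)/(1+r))^n] / (r − g) = 5,350 × [1 − ((1+0.0077)/(1+r))^36] / (r − 0.0077) = £178,408.82.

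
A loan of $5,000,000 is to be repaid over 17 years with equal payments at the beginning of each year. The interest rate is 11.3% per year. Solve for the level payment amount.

Level annuity due; solve PV = PMT × [(1 − (1+r)^−n)/r] × (1+r) for PMT.
Periodic rate r = 0.113 per year.
With n = 17: PMT = 5,000,000 / ([(1 − (1+r)^−n)/r] × (1+r)) = $605,790.22

$605,790.22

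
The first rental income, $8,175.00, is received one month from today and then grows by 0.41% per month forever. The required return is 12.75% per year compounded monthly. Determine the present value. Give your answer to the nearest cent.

$1,252,873.56

Periodic rate r = 0.1275/12 per month.
Growing perpetuity (Gordon): PV = PMT₁ / (r − g) = 8,175 / (r − 0.0041) = $1,252,873.56.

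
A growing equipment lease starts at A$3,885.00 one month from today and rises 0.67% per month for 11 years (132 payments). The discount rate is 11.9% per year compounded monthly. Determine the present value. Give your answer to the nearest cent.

A$415,083.05

Periodic rate r = 0.119/12 per month; n is counted in months.
Growing ordinary annuity: PV = PMT₁ × [1 − ((1+g)/(1+r))^n] / (r − g) = 3,885 × [1 − ((1+0.0067)/(1+r))^132] / (r − 0.0067) = A$415,083.05.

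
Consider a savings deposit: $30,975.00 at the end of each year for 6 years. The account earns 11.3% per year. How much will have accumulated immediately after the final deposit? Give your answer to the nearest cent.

This is an ordinary annuity: 6 deposits of $30,975.00 at the end of each year.
Periodic rate r = 0.113 per year.
FV = PMT × [((1+r)^n − 1)/r] = 30,975 × [(1+r)^6 − 1] / r = $246,964.30

$246,964.30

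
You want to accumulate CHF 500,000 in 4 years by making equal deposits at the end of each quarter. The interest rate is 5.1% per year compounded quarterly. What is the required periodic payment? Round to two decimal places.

Level ordinary annuity; solve FV = PMT × [((1+r)^n − 1)/r] for PMT.
Periodic rate r = 0.051/4 per quarter; n is counted in quarters.
With n = 16: PMT = 500,000 / ([((1+r)^n − 1)/r]) = CHF 28,368.91

CHF 28,368.91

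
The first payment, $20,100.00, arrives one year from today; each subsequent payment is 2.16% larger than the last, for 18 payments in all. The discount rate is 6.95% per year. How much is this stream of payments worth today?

$235,690.11

Periodic rate r = 0.0695 per year.
Growing ordinary annuity: PV = PMT₁ × [1 − ((1+g)/(1+r))^n] / (r − g) = 20,100 × [1 − ((1+0.0216)/(1+r))^18] / (r − 0.0216) = $235,690.11.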